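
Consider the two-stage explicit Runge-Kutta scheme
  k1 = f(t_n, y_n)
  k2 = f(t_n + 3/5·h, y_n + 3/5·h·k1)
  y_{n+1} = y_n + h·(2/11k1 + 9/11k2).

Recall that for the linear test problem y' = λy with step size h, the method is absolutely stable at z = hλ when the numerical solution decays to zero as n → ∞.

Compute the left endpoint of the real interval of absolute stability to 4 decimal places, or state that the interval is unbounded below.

z* = -2.0370.

On y'=λy, z=hλ:
  k1=λy_n ⇒ h·k1=z·y_n;  k2=λ(1+3/5z)y_n ⇒ h·k2=z(1+3/5z)y_n
  y_{n+1}/y_n = 1 + 2/11z + 9/11z(1+3/5z) = 1 + z + 27/55z²
  R(z) = 1 + z + 27/55z².

Solve |R(x)|<1 on ℝ⁻.
x=-0.54: |R|=0.6031
R=1: x+27/55x²=0 ⇒ x=−55/27=-2.0370; min R=1−1/(4·27/55)=0.4907>−1
Confirm numerically:
  x=-1.827: |R|=0.81162 <1
  x=-1.746: |R|=0.75054 <1
  x=-1.698: |R|=0.71739 <1
  x=-1.566: |R|=0.63788 <1
  x=-2.477: |R|=1.53499 >1
  x=-2.421: |R|=1.45634 >1
So |R|<1 on (-2.0370, 0).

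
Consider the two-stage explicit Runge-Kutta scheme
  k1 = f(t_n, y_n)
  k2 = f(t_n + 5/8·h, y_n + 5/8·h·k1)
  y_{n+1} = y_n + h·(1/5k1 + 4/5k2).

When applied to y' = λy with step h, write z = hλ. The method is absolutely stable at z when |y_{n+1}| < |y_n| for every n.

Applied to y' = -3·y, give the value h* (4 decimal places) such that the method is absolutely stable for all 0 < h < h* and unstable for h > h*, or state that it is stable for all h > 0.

With y'=λy (z=hλ):
  k1=λy_n ⇒ h·k1=z·y_n;  k2=λ(1+5/8z)y_n ⇒ h·k2=z(1+5/8z)y_n
  y_{n+1}/y_n = 1 + 1/5z + 4/5z(1+5/8z) = 1 + z + 1/2z²
  R(z) = 1 + z + 1/2z².

Find x<0 with |R(x)|<1.
x=-1.25: |R|=0.5312
R=1: x+1/2x²=0 ⇒ x=−2=-2.0000; min R=1−1/(4·1/2)=0.5000>−1
Confirm numerically:
  x=-1.776: |R|=0.80109 <1
  x=-1.035: |R|=0.50061 <1
  x=-1.021: |R|=0.50022 <1
  x=-0.977: |R|=0.50026 <1
  x=-2.449: |R|=1.54980 >1
  x=-2.354: |R|=1.41666 >1
  x=-2.162: |R|=1.17512 >1
Stable set (-2.0000, 0).

(-2.0000,0); λ=-3 ⇒ h* = (2)/3 = 0.6667.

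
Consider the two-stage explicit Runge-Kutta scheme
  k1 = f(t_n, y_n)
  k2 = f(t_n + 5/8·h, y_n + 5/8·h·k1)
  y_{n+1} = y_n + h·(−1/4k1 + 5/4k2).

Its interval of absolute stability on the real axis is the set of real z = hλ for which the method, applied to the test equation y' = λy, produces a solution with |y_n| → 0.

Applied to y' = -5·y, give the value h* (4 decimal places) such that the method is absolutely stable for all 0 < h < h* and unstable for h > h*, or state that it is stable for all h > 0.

On y'=λy, z=hλ:
  k1=λy_n ⇒ h·k1=z·y_n;  k2=λ(1+5/8z)y_n ⇒ h·k2=z(1+5/8z)y_n
  y_{n+1}/y_n = 1 − 1/4z + 5/4z(1+5/8z) = 1 + z + 25/32z²
  Hence R(z) = 1 + z + 25/32z².

Boundary: |R(x)|=1, x<0.
x=-0.62: |R|=0.6803
R=1: x+25/32x²=0 ⇒ x=−32/25=-1.2800; min R=1−1/(4·25/32)=0.6800>−1
Confirm numerically:
  x=-1.058: |R|=0.81650 <1
  x=-0.937: |R|=0.74891 <1
  x=-0.799: |R|=0.69975 <1
  x=-0.764: |R|=0.69201 <1
  x=-1.538: |R|=1.31000 >1
  x=-1.526: |R|=1.29328 >1
  x=-1.519: |R|=1.28363 >1
Stable set (-1.2800, 0).

(-1.2800,0); λ=-5 ⇒ h* = (32/25)/5 = 0.2560.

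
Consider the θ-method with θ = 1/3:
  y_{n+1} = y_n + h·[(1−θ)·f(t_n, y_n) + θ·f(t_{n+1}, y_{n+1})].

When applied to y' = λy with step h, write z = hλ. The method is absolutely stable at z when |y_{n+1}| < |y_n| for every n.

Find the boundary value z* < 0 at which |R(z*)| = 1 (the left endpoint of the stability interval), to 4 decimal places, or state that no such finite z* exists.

Test eqn y'=λy, z=hλ:
  y_{n+1} = y_n + z·[2/3·y_n + 1/3·y_{n+1}] ⇒ (1 − 1/3z)y_{n+1} = (1 + 2/3z)y_n
  ⇒ R(z) = (1 + 2/3z)/(1 − 1/3z).

Boundary: |R(x)|=1, x<0.
x=-1.19: |R|=0.1480
R=−1: 1+2/3x = −1+1/3x ⇒ -1/3x=2 ⇒ x=2/(-1/3)=-6.0000
Confirm numerically:
  x=-5.433: |R|=0.93276 <1
  x=-5.357: |R|=0.92306 <1
  x=-3.845: |R|=0.68517 <1
  x=-6.122: |R|=1.01337 >1
  x=-6.108: |R|=1.01186 >1
Stable set (-6.0000, 0).

left endpoint -6.0000.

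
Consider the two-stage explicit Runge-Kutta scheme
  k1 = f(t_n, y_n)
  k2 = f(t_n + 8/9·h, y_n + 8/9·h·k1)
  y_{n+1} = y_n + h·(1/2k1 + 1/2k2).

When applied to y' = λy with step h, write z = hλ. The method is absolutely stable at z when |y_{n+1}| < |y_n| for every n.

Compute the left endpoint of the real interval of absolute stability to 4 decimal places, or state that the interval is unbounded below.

left endpoint -2.2500.

On y'=λy, z=hλ:
  k1=λy_n ⇒ h·k1=z·y_n;  k2=λ(1+8/9z)y_n ⇒ h·k2=z(1+8/9z)y_n
  y_{n+1}/y_n = 1 + 1/2z + 1/2z(1+8/9z) = 1 + z + 4/9z²
  so R(z) = 1 + z + 4/9z².

Solve |R(x)|<1 on ℝ⁻.
x=-0.95: |R|=0.4511
R=1: x+4/9x²=0 ⇒ x=−9/4=-2.2500; min R=1−1/(4·4/9)=0.4375>−1
Confirm numerically:
  x=-1.829: |R|=0.65777 <1
  x=-1.527: |R|=0.50932 <1
  x=-1.323: |R|=0.45492 <1
  x=-0.958: |R|=0.44990 <1
  x=-2.700: |R|=1.54000 >1
  x=-2.412: |R|=1.17366 >1
  x=-2.280: |R|=1.03040 >1
Interval (-2.2500, 0).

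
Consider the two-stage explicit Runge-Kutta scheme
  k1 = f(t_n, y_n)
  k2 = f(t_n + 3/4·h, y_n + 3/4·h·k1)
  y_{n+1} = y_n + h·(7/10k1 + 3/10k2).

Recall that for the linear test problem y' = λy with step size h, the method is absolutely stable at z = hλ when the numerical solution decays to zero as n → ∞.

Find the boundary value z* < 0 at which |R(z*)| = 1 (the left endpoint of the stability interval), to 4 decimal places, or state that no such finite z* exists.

z* = -4.4444.

Test eqn y'=λy, z=hλ:
  k1=λy_n ⇒ h·k1=z·y_n;  k2=λ(1+3/4z)y_n ⇒ h·k2=z(1+3/4z)y_n
  y_{n+1}/y_n = 1 + 7/10z + 3/10z(1+3/4z) = 1 + z + 9/40z²
  Hence R(z) = 1 + z + 9/40z².

Need |R(x)|<1, x<0.
x=-0.39: |R|=0.6442
R=1: x+9/40x²=0 ⇒ x=−40/9=-4.4444; min R=1−1/(4·9/40)=-0.1111>−1
Confirm numerically:
  x=-4.048: |R|=0.63892 <1
  x=-3.391: |R|=0.19625 <1
  x=-3.198: |R|=0.10312 <1
  x=-3.129: |R|=0.07389 <1
  x=-4.856: |R|=1.44967 >1
  x=-4.753: |R|=1.32998 >1
  x=-4.692: |R|=1.26134 >1
Interval (-4.4444, 0).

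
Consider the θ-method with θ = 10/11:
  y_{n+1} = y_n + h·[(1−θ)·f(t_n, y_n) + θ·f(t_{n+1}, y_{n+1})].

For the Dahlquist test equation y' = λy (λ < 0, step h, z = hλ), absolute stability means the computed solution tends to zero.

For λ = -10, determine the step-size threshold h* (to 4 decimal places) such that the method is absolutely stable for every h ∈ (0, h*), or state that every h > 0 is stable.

Test eqn y'=λy, z=hλ:
  y_{n+1} = y_n + z·[1/11·y_n + 10/11·y_{n+1}] ⇒ (1 − 10/11z)y_{n+1} = (1 + 1/11z)y_n
  so R(z) = (1 + 1/11z)/(1 − 10/11z).

Find x<0 with |R(x)|<1.
x=-1.23: |R|=0.4193
x=-2: |R|=0.2903
x=-10: |R|=0.0090
x=-100: |R|=0.0880
θ=10/11≥1/2 ⇒ |1+1/11x|<|1−10/11x| ∀x<0 ⇒ interval (−∞,0).

interval (−∞, 0). Any h>0 works for λ=-10.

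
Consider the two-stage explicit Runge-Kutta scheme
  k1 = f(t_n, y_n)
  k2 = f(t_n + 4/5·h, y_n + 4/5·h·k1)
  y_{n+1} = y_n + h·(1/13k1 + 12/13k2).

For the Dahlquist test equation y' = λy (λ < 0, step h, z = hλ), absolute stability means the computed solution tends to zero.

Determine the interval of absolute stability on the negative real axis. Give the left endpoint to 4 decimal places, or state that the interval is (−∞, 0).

Set f=λy, z=hλ:
  k1=λy_n ⇒ h·k1=z·y_n;  k2=λ(1+4/5z)y_n ⇒ h·k2=z(1+4/5z)y_n
  y_{n+1}/y_n = 1 + 1/13z + 12/13z(1+4/5z) = 1 + z + 48/65z²
  Hence R(z) = 1 + z + 48/65z².

Need |R(x)|<1, x<0.
x=-0.58: |R|=0.6684
R=1: x+48/65x²=0 ⇒ x=−65/48=-1.3542; min R=1−1/(4·48/65)=0.6615>−1
Confirm numerically:
  x=-0.715: |R|=0.66252 <1
  x=-0.642: |R|=0.66237 <1
  x=-0.635: |R|=0.66277 <1
  x=-0.587: |R|=0.66745 <1
  x=-1.723: |R|=1.46929 >1
  x=-1.643: |R|=1.35044 >1
  x=-1.600: |R|=1.29046 >1
So |R|<1 on (-1.3542, 0).

(-1.3542, 0).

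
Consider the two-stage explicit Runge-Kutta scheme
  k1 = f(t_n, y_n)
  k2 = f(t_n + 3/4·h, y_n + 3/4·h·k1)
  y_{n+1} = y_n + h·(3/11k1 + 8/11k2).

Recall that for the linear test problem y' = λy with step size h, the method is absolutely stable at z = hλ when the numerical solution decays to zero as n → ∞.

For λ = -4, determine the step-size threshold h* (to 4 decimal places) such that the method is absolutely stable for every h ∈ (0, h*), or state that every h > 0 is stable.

Test eqn y'=λy, z=hλ:
  k1=λy_n ⇒ h·k1=z·y_n;  k2=λ(1+3/4z)y_n ⇒ h·k2=z(1+3/4z)y_n
  y_{n+1}/y_n = 1 + 3/11z + 8/11z(1+3/4z) = 1 + z + 6/11z²
  so R(z) = 1 + z + 6/11z².

Boundary: |R(x)|=1, x<0.
x=-1.73: |R|=0.9025
R=1: x+6/11x²=0 ⇒ x=−11/6=-1.8333; min R=1−1/(4·6/11)=0.5417>−1
Confirm numerically:
  x=-1.429: |R|=0.68484 <1
  x=-0.918: |R|=0.54167 <1
  x=-0.744: |R|=0.55793 <1
  x=-2.118: |R|=1.32887 >1
  x=-1.991: |R|=1.17123 >1
Stable set (-1.8333, 0).

(-1.8333,0); λ=-4 ⇒ h* = (11/6)/4 = 0.4583.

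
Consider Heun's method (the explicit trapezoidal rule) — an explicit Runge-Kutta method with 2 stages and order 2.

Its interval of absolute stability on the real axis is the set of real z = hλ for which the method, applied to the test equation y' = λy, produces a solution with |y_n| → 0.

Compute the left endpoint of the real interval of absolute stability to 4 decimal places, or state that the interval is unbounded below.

On y'=λy, z=hλ:
  order 2, 2-stage ⇒ R(z)=1+z+z^2/2
  (e.g. R(-1.15)=0.51125, |R|=0.51125)

Need |R(x)|<1, x<0.
x=-1.15: |R|=0.5112
|R(-1.44)|=0.5968 |R(-1.32)|=0.5512 |R(-0.83)|=0.5145
Bisect:
  x_lo=-2.6940 |R|=1.9349  x_hi=-0.0678 |R|=0.9345
  mid=-1.38091 |R|=0.57255 →hi
  mid=-2.03747 |R|=1.03817 →lo
  mid=-1.70919 |R|=0.75148 →hi
  mid=-1.87333 |R|=0.88135 →hi
  mid=-1.95540 |R|=0.95639 →hi
  mid=-1.99643 |R|=0.99644 →hi
  mid=-2.01695 |R|=1.01709 →lo
  mid=-2.00669 |R|=1.00671 →lo
  ...
  [-2.00012,-1.99996] ⇒ x*=-2.0000
Stable set (-2.0000, 0).

left endpoint -2.0000.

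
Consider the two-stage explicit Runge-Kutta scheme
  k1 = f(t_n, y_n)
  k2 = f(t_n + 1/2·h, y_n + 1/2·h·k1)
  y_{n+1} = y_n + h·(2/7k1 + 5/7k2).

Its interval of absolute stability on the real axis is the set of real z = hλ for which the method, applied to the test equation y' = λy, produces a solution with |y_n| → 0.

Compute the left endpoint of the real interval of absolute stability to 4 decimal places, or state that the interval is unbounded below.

Set f=λy, z=hλ:
  k1=λy_n ⇒ h·k1=z·y_n;  k2=λ(1+1/2z)y_n ⇒ h·k2=z(1+1/2z)y_n
  y_{n+1}/y_n = 1 + 2/7z + 5/7z(1+1/2z) = 1 + z + 5/14z²
  R(z) = 1 + z + 5/14z².

Need |R(x)|<1, x<0.
x=-1.59: |R|=0.3129
R=1: x+5/14x²=0 ⇒ x=−14/5=-2.8000; min R=1−1/(4·5/14)=0.3000>−1
Confirm numerically:
  x=-1.909: |R|=0.39253 <1
  x=-1.846: |R|=0.37104 <1
  x=-1.534: |R|=0.30641 <1
  x=-1.296: |R|=0.30386 <1
  x=-3.385: |R|=1.70722 >1
  x=-2.886: |R|=1.08864 >1
  x=-2.875: |R|=1.07701 >1
Stable set (-2.8000, 0).

z* = -2.8000.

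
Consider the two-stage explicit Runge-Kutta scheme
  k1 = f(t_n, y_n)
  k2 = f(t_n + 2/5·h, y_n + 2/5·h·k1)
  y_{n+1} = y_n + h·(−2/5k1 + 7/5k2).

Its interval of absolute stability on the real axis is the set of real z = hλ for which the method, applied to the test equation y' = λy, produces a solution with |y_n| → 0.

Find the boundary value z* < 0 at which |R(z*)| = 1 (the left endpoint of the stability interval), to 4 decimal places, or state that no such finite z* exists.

z* = -1.7857.

On y'=λy, z=hλ:
  k1=λy_n ⇒ h·k1=z·y_n;  k2=λ(1+2/5z)y_n ⇒ h·k2=z(1+2/5z)y_n
  y_{n+1}/y_n = 1 − 2/5z + 7/5z(1+2/5z) = 1 + z + 14/25z²
  so R(z) = 1 + z + 14/25z².

Solve |R(x)|<1 on ℝ⁻.
x=-1.43: |R|=0.7151
R=1: x+14/25x²=0 ⇒ x=−25/14=-1.7857; min R=1−1/(4·14/25)=0.5536>−1
Confirm numerically:
  x=-1.686: |R|=0.90585 <1
  x=-1.507: |R|=0.76479 <1
  x=-1.275: |R|=0.63535 <1
  x=-2.384: |R|=1.79874 >1
  x=-2.296: |R|=1.65610 >1
  x=-2.080: |R|=1.34278 >1
Interval (-1.7857, 0).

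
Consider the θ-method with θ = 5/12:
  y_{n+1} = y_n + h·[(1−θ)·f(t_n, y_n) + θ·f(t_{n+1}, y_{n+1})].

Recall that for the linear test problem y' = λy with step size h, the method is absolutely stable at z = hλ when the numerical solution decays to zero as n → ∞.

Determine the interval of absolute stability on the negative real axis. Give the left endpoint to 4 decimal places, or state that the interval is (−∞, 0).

(-12.0000, 0).

On y'=λy, z=hλ:
  y_{n+1} = y_n + z·[7/12·y_n + 5/12·y_{n+1}] ⇒ (1 − 5/12z)y_{n+1} = (1 + 7/12z)y_n
  ⇒ R(z) = (1 + 7/12z)/(1 − 5/12z).

Solve |R(x)|<1 on ℝ⁻.
x=-0.5: |R|=0.5862
R=−1: 1+7/12x = −1+5/12x ⇒ -1/6x=2 ⇒ x=2/(-1/6)=-12.0000
Confirm numerically:
  x=-6.934: |R|=0.78290 <1
  x=-5.801: |R|=0.69765 <1
  x=-5.612: |R|=0.68108 <1
  x=-12.452: |R|=1.01217 >1
  x=-12.046: |R|=1.00127 >1
So |R|<1 on (-12.0000, 0).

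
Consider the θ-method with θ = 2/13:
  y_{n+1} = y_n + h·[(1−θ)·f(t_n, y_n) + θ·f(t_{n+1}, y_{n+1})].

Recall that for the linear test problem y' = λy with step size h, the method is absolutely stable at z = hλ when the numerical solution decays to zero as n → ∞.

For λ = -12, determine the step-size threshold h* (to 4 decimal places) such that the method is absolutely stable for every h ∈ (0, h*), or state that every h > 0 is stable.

(-2.8889,0); λ=-12 ⇒ h* = (26/9)/12 = 0.2407.

With y'=λy (z=hλ):
  y_{n+1} = y_n + z·[11/13·y_n + 2/13·y_{n+1}] ⇒ (1 − 2/13z)y_{n+1} = (1 + 11/13z)y_n
  Hence R(z) = (1 + 11/13z)/(1 − 2/13z).

Find x<0 with |R(x)|<1.
x=-1.36: |R|=0.1247
R=−1: 1+11/13x = −1+2/13x ⇒ -9/13x=2 ⇒ x=2/(-9/13)=-2.8889
Confirm numerically:
  x=-2.522: |R|=0.81700 <1
  x=-2.214: |R|=0.65148 <1
  x=-1.929: |R|=0.48754 <1
  x=-3.327: |R|=1.20062 >1
  x=-3.140: |R|=1.11722 >1
  x=-2.968: |R|=1.03760 >1
Stable set (-2.8889, 0).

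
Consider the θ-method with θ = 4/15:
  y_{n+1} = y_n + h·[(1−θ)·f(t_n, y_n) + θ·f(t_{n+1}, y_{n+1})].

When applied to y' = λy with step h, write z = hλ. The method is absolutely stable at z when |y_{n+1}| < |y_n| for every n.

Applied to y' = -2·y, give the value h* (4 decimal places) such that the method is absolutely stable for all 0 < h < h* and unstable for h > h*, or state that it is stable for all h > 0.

Set f=λy, z=hλ:
  y_{n+1} = y_n + z·[11/15·y_n + 4/15·y_{n+1}] ⇒ (1 − 4/15z)y_{n+1} = (1 + 11/15z)y_n
  ⇒ R(z) = (1 + 11/15z)/(1 − 4/15z).

Need |R(x)|<1, x<0.
x=-1.29: |R|=0.0402
R=−1: 1+11/15x = −1+4/15x ⇒ -7/15x=2 ⇒ x=2/(-7/15)=-4.2857
Confirm numerically:
  x=-3.974: |R|=0.92938 <1
  x=-2.870: |R|=0.62576 <1
  x=-2.697: |R|=0.56875 <1
  x=-4.858: |R|=1.11635 >1
  x=-4.524: |R|=1.05040 >1
  x=-4.315: |R|=1.00635 >1
Interval (-4.2857, 0).

(-4.2857,0); λ=-2 ⇒ h* = (30/7)/2 = 2.1429.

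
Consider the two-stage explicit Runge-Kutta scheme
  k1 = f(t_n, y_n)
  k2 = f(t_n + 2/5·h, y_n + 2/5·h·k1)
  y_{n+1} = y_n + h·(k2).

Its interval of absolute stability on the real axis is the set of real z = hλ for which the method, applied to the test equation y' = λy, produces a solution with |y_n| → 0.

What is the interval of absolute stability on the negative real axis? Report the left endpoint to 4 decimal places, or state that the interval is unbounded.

z∈(-2.5000,0).

Test eqn y'=λy, z=hλ:
  k1=λy_n ⇒ h·k1=z·y_n;  k2=λ(1+2/5z)y_n ⇒ h·k2=z(1+2/5z)y_n
  y_{n+1}/y_n = 1 + z(1+2/5z) = 1 + z + 2/5z²
  R(z) = 1 + z + 2/5z².

Find x<0 with |R(x)|<1.
x=-1.58: |R|=0.4186
R=1: x+2/5x²=0 ⇒ x=−5/2=-2.5000; min R=1−1/(4·2/5)=0.3750>−1
Confirm numerically:
  x=-2.375: |R|=0.88125 <1
  x=-1.951: |R|=0.57156 <1
  x=-1.224: |R|=0.37527 <1
  x=-1.018: |R|=0.39653 <1
  x=-2.889: |R|=1.44953 >1
  x=-2.821: |R|=1.36222 >1
  x=-2.572: |R|=1.07407 >1
Stable set (-2.5000, 0).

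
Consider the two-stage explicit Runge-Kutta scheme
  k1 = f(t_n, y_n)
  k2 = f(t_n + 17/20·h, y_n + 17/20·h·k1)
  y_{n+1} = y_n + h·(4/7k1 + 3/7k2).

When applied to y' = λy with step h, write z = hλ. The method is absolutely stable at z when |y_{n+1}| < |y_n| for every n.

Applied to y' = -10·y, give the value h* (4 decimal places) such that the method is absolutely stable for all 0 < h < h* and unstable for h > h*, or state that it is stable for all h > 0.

Test eqn y'=λy, z=hλ:
  k1=λy_n ⇒ h·k1=z·y_n;  k2=λ(1+17/20z)y_n ⇒ h·k2=z(1+17/20z)y_n
  y_{n+1}/y_n = 1 + 4/7z + 3/7z(1+17/20z) = 1 + z + 51/140z²
  ⇒ R(z) = 1 + z + 51/140z².

Need |R(x)|<1, x<0.
x=-0.86: |R|=0.4094
R=1: x+51/140x²=0 ⇒ x=−140/51=-2.7451; min R=1−1/(4·51/140)=0.3137>−1
Confirm numerically:
  x=-2.693: |R|=0.94889 <1
  x=-2.664: |R|=0.92130 <1
  x=-2.130: |R|=0.52273 <1
  x=-3.242: |R|=1.58685 >1
  x=-3.164: |R|=1.48283 >1
  x=-2.859: |R|=1.11863 >1
So |R|<1 on (-2.7451, 0).

(-2.7451,0); λ=-10 ⇒ h* = (140/51)/10 = 0.2745.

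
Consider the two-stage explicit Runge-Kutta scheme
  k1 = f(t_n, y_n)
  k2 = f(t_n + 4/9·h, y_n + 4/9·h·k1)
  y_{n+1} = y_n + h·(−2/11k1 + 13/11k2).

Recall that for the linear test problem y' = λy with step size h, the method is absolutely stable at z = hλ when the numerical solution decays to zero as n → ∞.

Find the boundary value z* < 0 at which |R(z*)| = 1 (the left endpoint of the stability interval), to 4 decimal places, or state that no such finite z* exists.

z* = -1.9038.

On y'=λy, z=hλ:
  k1=λy_n ⇒ h·k1=z·y_n;  k2=λ(1+4/9z)y_n ⇒ h·k2=z(1+4/9z)y_n
  y_{n+1}/y_n = 1 − 2/11z + 13/11z(1+4/9z) = 1 + z + 52/99z²
  so R(z) = 1 + z + 52/99z².

Find x<0 with |R(x)|<1.
x=-1.16: |R|=0.5468
R=1: x+52/99x²=0 ⇒ x=−99/52=-1.9038; min R=1−1/(4·52/99)=0.5240>−1
Confirm numerically:
  x=-1.799: |R|=0.90093 <1
  x=-1.730: |R|=0.84203 <1
  x=-1.149: |R|=0.54444 <1
  x=-0.967: |R|=0.52416 <1
  x=-2.122: |R|=1.24315 >1
  x=-1.970: |R|=1.06845 >1
Stable set (-1.9038, 0).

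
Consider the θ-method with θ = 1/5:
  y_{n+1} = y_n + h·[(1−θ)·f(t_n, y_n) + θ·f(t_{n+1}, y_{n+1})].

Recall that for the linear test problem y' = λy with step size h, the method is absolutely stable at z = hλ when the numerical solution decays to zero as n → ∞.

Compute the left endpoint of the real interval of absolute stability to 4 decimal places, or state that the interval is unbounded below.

Set f=λy, z=hλ:
  y_{n+1} = y_n + z·[4/5·y_n + 1/5·y_{n+1}] ⇒ (1 − 1/5z)y_{n+1} = (1 + 4/5z)y_n
  Hence R(z) = (1 + 4/5z)/(1 − 1/5z).

Boundary: |R(x)|=1, x<0.
x=-1.17: |R|=0.0519
R=−1: 1+4/5x = −1+1/5x ⇒ -3/5x=2 ⇒ x=2/(-3/5)=-3.3333
Confirm numerically:
  x=-2.811: |R|=0.79939 <1
  x=-2.768: |R|=0.78167 <1
  x=-2.499: |R|=0.66622 <1
  x=-1.356: |R|=0.06671 <1
  x=-3.784: |R|=1.15392 >1
  x=-3.714: |R|=1.13105 >1
  x=-3.392: |R|=1.02097 >1
Stable set (-3.3333, 0).

z* = -3.3333.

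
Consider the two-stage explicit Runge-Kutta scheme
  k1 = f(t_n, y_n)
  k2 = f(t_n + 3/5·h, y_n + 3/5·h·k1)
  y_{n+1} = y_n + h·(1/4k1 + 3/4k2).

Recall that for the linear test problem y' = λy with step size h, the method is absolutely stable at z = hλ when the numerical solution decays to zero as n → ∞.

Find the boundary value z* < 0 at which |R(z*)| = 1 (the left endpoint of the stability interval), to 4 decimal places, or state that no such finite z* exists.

Test eqn y'=λy, z=hλ:
  k1=λy_n ⇒ h·k1=z·y_n;  k2=λ(1+3/5z)y_n ⇒ h·k2=z(1+3/5z)y_n
  y_{n+1}/y_n = 1 + 1/4z + 3/4z(1+3/5z) = 1 + z + 9/20z²
  so R(z) = 1 + z + 9/20z².

Need |R(x)|<1, x<0.
x=-1.73: |R|=0.6168
R=1: x+9/20x²=0 ⇒ x=−20/9=-2.2222; min R=1−1/(4·9/20)=0.4444>−1
Confirm numerically:
  x=-2.019: |R|=0.81536 <1
  x=-1.851: |R|=0.69079 <1
  x=-1.329: |R|=0.46581 <1
  x=-2.808: |R|=1.74019 >1
  x=-2.301: |R|=1.08157 >1
So |R|<1 on (-2.2222, 0).

z* = -2.2222.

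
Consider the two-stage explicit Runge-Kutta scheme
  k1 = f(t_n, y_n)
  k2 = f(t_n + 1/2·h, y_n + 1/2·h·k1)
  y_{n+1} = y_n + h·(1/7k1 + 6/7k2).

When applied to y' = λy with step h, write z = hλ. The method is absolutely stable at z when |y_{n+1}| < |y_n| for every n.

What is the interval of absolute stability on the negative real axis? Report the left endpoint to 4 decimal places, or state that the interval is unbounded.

(-2.3333, 0).

Set f=λy, z=hλ:
  k1=λy_n ⇒ h·k1=z·y_n;  k2=λ(1+1/2z)y_n ⇒ h·k2=z(1+1/2z)y_n
  y_{n+1}/y_n = 1 + 1/7z + 6/7z(1+1/2z) = 1 + z + 3/7z²
  R(z) = 1 + z + 3/7z².

Boundary: |R(x)|=1, x<0.
x=-1.56: |R|=0.4830
R=1: x+3/7x²=0 ⇒ x=−7/3=-2.3333; min R=1−1/(4·3/7)=0.4167>−1
Confirm numerically:
  x=-1.910: |R|=0.65347 <1
  x=-1.589: |R|=0.49311 <1
  x=-1.579: |R|=0.48953 <1
  x=-1.394: |R|=0.43882 <1
  x=-2.789: |R|=1.54465 >1
  x=-2.382: |R|=1.04968 >1
Interval (-2.3333, 0).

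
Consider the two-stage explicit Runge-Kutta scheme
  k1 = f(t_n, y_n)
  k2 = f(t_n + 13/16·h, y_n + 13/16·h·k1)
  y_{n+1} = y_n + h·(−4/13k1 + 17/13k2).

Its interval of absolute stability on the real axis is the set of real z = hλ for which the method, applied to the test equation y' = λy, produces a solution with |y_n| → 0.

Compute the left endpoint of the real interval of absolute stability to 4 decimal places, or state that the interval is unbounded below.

z* = -0.9412.

Set f=λy, z=hλ:
  k1=λy_n ⇒ h·k1=z·y_n;  k2=λ(1+13/16z)y_n ⇒ h·k2=z(1+13/16z)y_n
  y_{n+1}/y_n = 1 − 4/13z + 17/13z(1+13/16z) = 1 + z + 17/16z²
  R(z) = 1 + z + 17/16z².

Boundary: |R(x)|=1, x<0.
x=-1.05: |R|=1.1214
R=1: x+17/16x²=0 ⇒ x=−16/17=-0.9412; min R=1−1/(4·17/16)=0.7647>−1
Confirm numerically:
  x=-0.799: |R|=0.87930 <1
  x=-0.677: |R|=0.80997 <1
  x=-0.605: |R|=0.78390 <1
  x=-0.515: |R|=0.76680 <1
  x=-1.498: |R|=1.88625 >1
  x=-1.456: |R|=1.79643 >1
  x=-1.049: |R|=1.12018 >1
So |R|<1 on (-0.9412, 0).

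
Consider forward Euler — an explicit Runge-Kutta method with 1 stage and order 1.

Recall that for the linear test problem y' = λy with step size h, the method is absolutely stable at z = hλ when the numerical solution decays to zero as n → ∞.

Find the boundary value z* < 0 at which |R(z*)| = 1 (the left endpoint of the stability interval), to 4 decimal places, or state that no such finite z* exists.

left endpoint -2.0000.

Test eqn y'=λy, z=hλ:
  order 1, 1-stage ⇒ R(z)=1+z
  (e.g. R(-1.25)=-0.25000, |R|=0.25000)

Solve |R(x)|<1 on ℝ⁻.
x=-1.25: |R|=0.2500
|R(-2.25)|=1.2500 |R(-2.08)|=1.0800 |R(-1.65)|=0.6500
Bisect:
  x_lo=-2.5925 |R|=1.5925  x_hi=-0.3414 |R|=0.6586
  mid=-1.46693 |R|=0.46693 →hi
  mid=-2.02971 |R|=1.02971 →lo
  mid=-1.74832 |R|=0.74832 →hi
  mid=-1.88901 |R|=0.88901 →hi
  mid=-1.95936 |R|=0.95936 →hi
  mid=-1.99453 |R|=0.99453 →hi
  mid=-2.01212 |R|=1.01212 →lo
  ...
  [-2.00003,-1.99989] ⇒ x*=-2.0000
So |R|<1 on (-2.0000, 0).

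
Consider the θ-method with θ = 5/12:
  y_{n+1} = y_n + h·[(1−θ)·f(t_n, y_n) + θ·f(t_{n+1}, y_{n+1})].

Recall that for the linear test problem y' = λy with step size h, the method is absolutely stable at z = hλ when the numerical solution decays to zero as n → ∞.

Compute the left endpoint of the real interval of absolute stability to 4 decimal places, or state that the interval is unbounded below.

left endpoint -12.0000.

Test eqn y'=λy, z=hλ:
  y_{n+1} = y_n + z·[7/12·y_n + 5/12·y_{n+1}] ⇒ (1 − 5/12z)y_{n+1} = (1 + 7/12z)y_n
  R(z) = (1 + 7/12z)/(1 − 5/12z).

Boundary: |R(x)|=1, x<0.
x=-1.56: |R|=0.0545
R=−1: 1+7/12x = −1+5/12x ⇒ -1/6x=2 ⇒ x=2/(-1/6)=-12.0000
Confirm numerically:
  x=-11.646: |R|=0.98992 <1
  x=-8.636: |R|=0.87807 <1
  x=-6.945: |R|=0.78363 <1
  x=-5.818: |R|=0.69910 <1
  x=-12.406: |R|=1.01097 >1
  x=-12.170: |R|=1.00467 >1
  x=-12.042: |R|=1.00116 >1
Stable set (-12.0000, 0).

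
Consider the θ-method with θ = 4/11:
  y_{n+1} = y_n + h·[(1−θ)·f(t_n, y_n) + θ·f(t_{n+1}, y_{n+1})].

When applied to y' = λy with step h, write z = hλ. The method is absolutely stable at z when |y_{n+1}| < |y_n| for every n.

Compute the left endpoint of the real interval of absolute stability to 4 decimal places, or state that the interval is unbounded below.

On y'=λy, z=hλ:
  y_{n+1} = y_n + z·[7/11·y_n + 4/11·y_{n+1}] ⇒ (1 − 4/11z)y_{n+1} = (1 + 7/11z)y_n
  Hence R(z) = (1 + 7/11z)/(1 − 4/11z).

Find x<0 with |R(x)|<1.
x=-0.97: |R|=0.2829
R=−1: 1+7/11x = −1+4/11x ⇒ -3/11x=2 ⇒ x=2/(-3/11)=-7.3333
Confirm numerically:
  x=-5.319: |R|=0.81277 <1
  x=-4.947: |R|=0.76747 <1
  x=-3.543: |R|=0.54827 <1
  x=-7.826: |R|=1.03494 >1
  x=-7.570: |R|=1.01720 >1
  x=-7.475: |R|=1.01039 >1
Stable set (-7.3333, 0).

left endpoint -7.3333.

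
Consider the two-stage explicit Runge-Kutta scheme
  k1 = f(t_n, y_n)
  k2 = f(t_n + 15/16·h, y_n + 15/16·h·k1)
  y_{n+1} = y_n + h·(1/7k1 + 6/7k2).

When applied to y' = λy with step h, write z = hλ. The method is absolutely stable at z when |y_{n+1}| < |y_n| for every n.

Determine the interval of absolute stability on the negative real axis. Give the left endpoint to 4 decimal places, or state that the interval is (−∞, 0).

(-1.2444, 0).

On y'=λy, z=hλ:
  k1=λy_n ⇒ h·k1=z·y_n;  k2=λ(1+15/16z)y_n ⇒ h·k2=z(1+15/16z)y_n
  y_{n+1}/y_n = 1 + 1/7z + 6/7z(1+15/16z) = 1 + z + 45/56z²
  so R(z) = 1 + z + 45/56z².

Solve |R(x)|<1 on ℝ⁻.
x=-1.73: |R|=1.6750
R=1: x+45/56x²=0 ⇒ x=−56/45=-1.2444; min R=1−1/(4·45/56)=0.6889>−1
Confirm numerically:
  x=-1.119: |R|=0.88720 <1
  x=-0.956: |R|=0.77841 <1
  x=-0.840: |R|=0.72700 <1
  x=-0.646: |R|=0.68934 <1
  x=-1.493: |R|=1.29820 >1
  x=-1.357: |R|=1.12274 >1
So |R|<1 on (-1.2444, 0).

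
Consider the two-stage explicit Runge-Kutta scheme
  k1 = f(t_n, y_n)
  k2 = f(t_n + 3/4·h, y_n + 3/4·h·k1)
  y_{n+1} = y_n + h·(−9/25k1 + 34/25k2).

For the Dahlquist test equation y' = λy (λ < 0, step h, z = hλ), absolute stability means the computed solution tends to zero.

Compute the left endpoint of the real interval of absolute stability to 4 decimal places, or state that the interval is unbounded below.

z* = -0.9804.

With y'=λy (z=hλ):
  k1=λy_n ⇒ h·k1=z·y_n;  k2=λ(1+3/4z)y_n ⇒ h·k2=z(1+3/4z)y_n
  y_{n+1}/y_n = 1 − 9/25z + 34/25z(1+3/4z) = 1 + z + 51/50z²
  so R(z) = 1 + z + 51/50z².

Need |R(x)|<1, x<0.
x=-0.93: |R|=0.9522
R=1: x+51/50x²=0 ⇒ x=−50/51=-0.9804; min R=1−1/(4·51/50)=0.7549>−1
Confirm numerically:
  x=-0.792: |R|=0.84781 <1
  x=-0.772: |R|=0.83590 <1
  x=-0.456: |R|=0.75609 <1
  x=-1.286: |R|=1.40087 >1
  x=-1.189: |R|=1.25300 >1
  x=-1.109: |R|=1.14548 >1
Interval (-0.9804, 0).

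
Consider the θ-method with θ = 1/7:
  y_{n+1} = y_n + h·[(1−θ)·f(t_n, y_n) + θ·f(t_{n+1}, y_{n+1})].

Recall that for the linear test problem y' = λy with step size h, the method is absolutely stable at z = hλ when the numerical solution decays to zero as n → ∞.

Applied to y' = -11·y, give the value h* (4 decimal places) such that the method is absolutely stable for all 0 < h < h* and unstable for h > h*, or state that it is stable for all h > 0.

(-2.8000,0); λ=-11 ⇒ h* = (14/5)/11 = 0.2545.

With y'=λy (z=hλ):
  y_{n+1} = y_n + z·[6/7·y_n + 1/7·y_{n+1}] ⇒ (1 − 1/7z)y_{n+1} = (1 + 6/7z)y_n
  so R(z) = (1 + 6/7z)/(1 − 1/7z).

Boundary: |R(x)|=1, x<0.
x=-1.12: |R|=0.0345
R=−1: 1+6/7x = −1+1/7x ⇒ -5/7x=2 ⇒ x=2/(-5/7)=-2.8000
Confirm numerically:
  x=-2.671: |R|=0.93331 <1
  x=-1.542: |R|=0.26364 <1
  x=-1.348: |R|=0.13033 <1
  x=-3.210: |R|=1.20078 >1
  x=-2.843: |R|=1.02184 >1
Stable set (-2.8000, 0).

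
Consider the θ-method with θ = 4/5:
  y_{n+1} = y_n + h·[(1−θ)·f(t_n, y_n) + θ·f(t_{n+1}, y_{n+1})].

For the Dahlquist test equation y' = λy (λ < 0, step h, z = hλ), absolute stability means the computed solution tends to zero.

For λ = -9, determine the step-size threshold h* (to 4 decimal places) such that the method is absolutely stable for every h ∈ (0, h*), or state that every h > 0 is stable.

(−∞, 0) — no finite endpoint. Any h>0 works for λ=-9.

Set f=λy, z=hλ:
  y_{n+1} = y_n + z·[1/5·y_n + 4/5·y_{n+1}] ⇒ (1 − 4/5z)y_{n+1} = (1 + 1/5z)y_n
  ⇒ R(z) = (1 + 1/5z)/(1 − 4/5z).

Boundary: |R(x)|=1, x<0.
x=-1.69: |R|=0.2815
x=-2: |R|=0.2308
x=-10: |R|=0.1111
x=-100: |R|=0.2346
θ=4/5≥1/2 ⇒ |1+1/5x|<|1−4/5x| ∀x<0 ⇒ unbounded interval.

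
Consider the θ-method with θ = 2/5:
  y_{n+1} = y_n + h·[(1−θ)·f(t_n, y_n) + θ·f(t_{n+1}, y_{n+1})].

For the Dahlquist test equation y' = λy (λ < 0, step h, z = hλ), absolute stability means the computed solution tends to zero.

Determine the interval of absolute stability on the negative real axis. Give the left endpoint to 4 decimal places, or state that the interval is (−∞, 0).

On y'=λy, z=hλ:
  y_{n+1} = y_n + z·[3/5·y_n + 2/5·y_{n+1}] ⇒ (1 − 2/5z)y_{n+1} = (1 + 3/5z)y_n
  Hence R(z) = (1 + 3/5z)/(1 − 2/5z).

Solve |R(x)|<1 on ℝ⁻.
x=-1.79: |R|=0.0431
R=−1: 1+3/5x = −1+2/5x ⇒ -1/5x=2 ⇒ x=2/(-1/5)=-10.0000
Confirm numerically:
  x=-9.057: |R|=0.95920 <1
  x=-8.999: |R|=0.95647 <1
  x=-8.503: |R|=0.93197 <1
  x=-6.040: |R|=0.76815 <1
  x=-10.406: |R|=1.01573 >1
  x=-10.356: |R|=1.01385 >1
Interval (-10.0000, 0).

(-10.0000, 0).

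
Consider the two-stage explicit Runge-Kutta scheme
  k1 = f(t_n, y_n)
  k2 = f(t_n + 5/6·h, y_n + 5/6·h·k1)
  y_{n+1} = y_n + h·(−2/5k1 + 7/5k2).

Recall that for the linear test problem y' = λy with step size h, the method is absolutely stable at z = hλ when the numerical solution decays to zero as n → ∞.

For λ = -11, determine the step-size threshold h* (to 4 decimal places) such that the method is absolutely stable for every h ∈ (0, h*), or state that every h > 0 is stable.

Test eqn y'=λy, z=hλ:
  k1=λy_n ⇒ h·k1=z·y_n;  k2=λ(1+5/6z)y_n ⇒ h·k2=z(1+5/6z)y_n
  y_{n+1}/y_n = 1 − 2/5z + 7/5z(1+5/6z) = 1 + z + 7/6z²
  Hence R(z) = 1 + z + 7/6z².

Boundary: |R(x)|=1, x<0.
x=-0.71: |R|=0.8781
R=1: x+7/6x²=0 ⇒ x=−6/7=-0.8571; min R=1−1/(4·7/6)=0.7857>−1
Confirm numerically:
  x=-0.630: |R|=0.83305 <1
  x=-0.386: |R|=0.78783 <1
  x=-0.369: |R|=0.78985 <1
  x=-1.373: |R|=1.82632 >1
  x=-1.236: |R|=1.54631 >1
Stable set (-0.8571, 0).

(-0.8571,0); λ=-11 ⇒ h* = (6/7)/11 = 0.0779.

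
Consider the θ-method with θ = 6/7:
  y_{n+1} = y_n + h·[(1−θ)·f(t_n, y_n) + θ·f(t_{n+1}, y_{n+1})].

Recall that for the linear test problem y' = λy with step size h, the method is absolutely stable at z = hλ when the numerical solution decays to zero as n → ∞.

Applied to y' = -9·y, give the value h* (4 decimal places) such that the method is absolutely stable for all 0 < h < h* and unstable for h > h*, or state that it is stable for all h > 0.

On y'=λy, z=hλ:
  y_{n+1} = y_n + z·[1/7·y_n + 6/7·y_{n+1}] ⇒ (1 − 6/7z)y_{n+1} = (1 + 1/7z)y_n
  ⇒ R(z) = (1 + 1/7z)/(1 − 6/7z).

Need |R(x)|<1, x<0.
x=-1.04: |R|=0.4502
x=-2: |R|=0.2632
x=-10: |R|=0.0448
x=-100: |R|=0.1532
θ=6/7≥1/2 ⇒ |1+1/7x|<|1−6/7x| ∀x<0 ⇒ interval (−∞,0).

(−∞, 0) — no finite endpoint. Any h>0 works for λ=-9.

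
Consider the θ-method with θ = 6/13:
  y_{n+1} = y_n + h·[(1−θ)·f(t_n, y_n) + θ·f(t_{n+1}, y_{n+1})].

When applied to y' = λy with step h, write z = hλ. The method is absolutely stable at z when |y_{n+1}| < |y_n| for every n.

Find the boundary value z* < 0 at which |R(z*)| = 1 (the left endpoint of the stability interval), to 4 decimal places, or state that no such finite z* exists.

Test eqn y'=λy, z=hλ:
  y_{n+1} = y_n + z·[7/13·y_n + 6/13·y_{n+1}] ⇒ (1 − 6/13z)y_{n+1} = (1 + 7/13z)y_n
  R(z) = (1 + 7/13z)/(1 − 6/13z).

Boundary: |R(x)|=1, x<0.
x=-0.82: |R|=0.4051
R=−1: 1+7/13x = −1+6/13x ⇒ -1/13x=2 ⇒ x=2/(-1/13)=-26.0000
Confirm numerically:
  x=-24.747: |R|=0.99224 <1
  x=-12.883: |R|=0.85474 <1
  x=-12.668: |R|=0.85022 <1
  x=-26.425: |R|=1.00248 >1
  x=-26.215: |R|=1.00126 >1
Stable set (-26.0000, 0).

z* = -26.0000.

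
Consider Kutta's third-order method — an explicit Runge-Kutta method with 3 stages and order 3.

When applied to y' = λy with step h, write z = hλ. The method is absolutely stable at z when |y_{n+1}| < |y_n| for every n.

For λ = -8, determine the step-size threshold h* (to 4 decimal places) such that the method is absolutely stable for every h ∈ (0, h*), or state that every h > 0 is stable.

(-2.5127,0); λ=-8 ⇒ h* = 0.3141.

Set f=λy, z=hλ:
  order 3, 3-stage ⇒ R(z)=1+z+z^2/2+z^3/6
  (e.g. R(-1.74)=-0.10420, |R|=0.10420)

Boundary: |R(x)|=1, x<0.
x=-1.74: |R|=0.1042
|R(-2.75)|=1.4349 |R(-0.98)|=0.3433 |R(-0.75)|=0.4609
Bisect:
  x_lo=-3.0538 |R|=2.1375  x_hi=-0.1389 |R|=0.8703
  mid=-1.59635 |R|=0.00019 →hi
  mid=-2.32510 |R|=0.71700 →hi
  mid=-2.68947 |R|=1.31512 →lo
  mid=-2.50729 |R|=0.99105 →hi
  mid=-2.59838 |R|=1.14645 →lo
  mid=-2.55283 |R|=1.06714 →lo
  mid=-2.53006 |R|=1.02869 →lo
  mid=-2.51867 |R|=1.00977 →lo
  mid=-2.51298 |R|=1.00038 →lo
  ...
  [-2.51280,-2.51262] ⇒ x*=-2.5127
So |R|<1 on (-2.5127, 0).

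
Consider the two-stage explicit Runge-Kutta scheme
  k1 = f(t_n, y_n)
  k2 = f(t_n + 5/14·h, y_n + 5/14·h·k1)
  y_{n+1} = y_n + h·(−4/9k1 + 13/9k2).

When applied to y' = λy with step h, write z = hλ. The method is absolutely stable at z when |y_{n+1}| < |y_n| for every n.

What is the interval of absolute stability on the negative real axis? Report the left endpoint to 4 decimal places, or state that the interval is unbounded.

z∈(-1.9385,0).

Test eqn y'=λy, z=hλ:
  k1=λy_n ⇒ h·k1=z·y_n;  k2=λ(1+5/14z)y_n ⇒ h·k2=z(1+5/14z)y_n
  y_{n+1}/y_n = 1 − 4/9z + 13/9z(1+5/14z) = 1 + z + 65/126z²
  so R(z) = 1 + z + 65/126z².

Solve |R(x)|<1 on ℝ⁻.
x=-1.47: |R|=0.6448
R=1: x+65/126x²=0 ⇒ x=−126/65=-1.9385; min R=1−1/(4·65/126)=0.5154>−1
Confirm numerically:
  x=-0.883: |R|=0.51922 <1
  x=-0.846: |R|=0.52322 <1
  x=-0.779: |R|=0.53405 <1
  x=-2.509: |R|=1.73846 >1
  x=-2.230: |R|=1.33538 >1
  x=-2.181: |R|=1.27288 >1
Interval (-1.9385, 0).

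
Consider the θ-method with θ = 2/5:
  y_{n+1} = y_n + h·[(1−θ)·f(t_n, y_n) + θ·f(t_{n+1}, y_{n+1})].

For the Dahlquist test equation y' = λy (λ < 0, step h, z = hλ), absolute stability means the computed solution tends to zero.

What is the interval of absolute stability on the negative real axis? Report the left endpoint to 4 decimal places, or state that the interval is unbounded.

Test eqn y'=λy, z=hλ:
  y_{n+1} = y_n + z·[3/5·y_n + 2/5·y_{n+1}] ⇒ (1 − 2/5z)y_{n+1} = (1 + 3/5z)y_n
  ⇒ R(z) = (1 + 3/5z)/(1 − 2/5z).

Solve |R(x)|<1 on ℝ⁻.
x=-0.58: |R|=0.5292
R=−1: 1+3/5x = −1+2/5x ⇒ -1/5x=2 ⇒ x=2/(-1/5)=-10.0000
Confirm numerically:
  x=-9.244: |R|=0.96781 <1
  x=-9.014: |R|=0.95718 <1
  x=-6.642: |R|=0.81634 <1
  x=-10.358: |R|=1.01392 >1
  x=-10.176: |R|=1.00694 >1
Interval (-10.0000, 0).

(-10.0000, 0).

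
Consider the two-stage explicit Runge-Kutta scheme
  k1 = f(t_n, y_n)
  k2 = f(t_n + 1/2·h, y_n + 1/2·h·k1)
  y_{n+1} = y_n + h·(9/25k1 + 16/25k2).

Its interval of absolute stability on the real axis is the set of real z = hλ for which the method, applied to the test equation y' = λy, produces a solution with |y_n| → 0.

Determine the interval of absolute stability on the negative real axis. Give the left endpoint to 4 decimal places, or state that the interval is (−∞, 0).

On y'=λy, z=hλ:
  k1=λy_n ⇒ h·k1=z·y_n;  k2=λ(1+1/2z)y_n ⇒ h·k2=z(1+1/2z)y_n
  y_{n+1}/y_n = 1 + 9/25z + 16/25z(1+1/2z) = 1 + z + 8/25z²
  R(z) = 1 + z + 8/25z².

Find x<0 with |R(x)|<1.
x=-0.37: |R|=0.6738
R=1: x+8/25x²=0 ⇒ x=−25/8=-3.1250; min R=1−1/(4·8/25)=0.2188>−1
Confirm numerically:
  x=-3.104: |R|=0.97914 <1
  x=-2.520: |R|=0.51213 <1
  x=-1.887: |R|=0.25245 <1
  x=-1.446: |R|=0.22309 <1
  x=-3.668: |R|=1.63735 >1
  x=-3.528: |R|=1.45497 >1
  x=-3.496: |R|=1.41505 >1
Stable set (-3.1250, 0).

(-3.1250, 0).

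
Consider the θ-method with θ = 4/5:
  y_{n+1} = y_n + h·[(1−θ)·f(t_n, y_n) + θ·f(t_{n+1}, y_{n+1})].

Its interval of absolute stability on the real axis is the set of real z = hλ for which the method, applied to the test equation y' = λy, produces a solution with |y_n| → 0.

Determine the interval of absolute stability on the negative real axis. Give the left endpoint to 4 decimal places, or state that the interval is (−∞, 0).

On y'=λy, z=hλ:
  y_{n+1} = y_n + z·[1/5·y_n + 4/5·y_{n+1}] ⇒ (1 − 4/5z)y_{n+1} = (1 + 1/5z)y_n
  R(z) = (1 + 1/5z)/(1 − 4/5z).

Need |R(x)|<1, x<0.
x=-0.5: |R|=0.6429
x=-2: |R|=0.2308
x=-10: |R|=0.1111
x=-100: |R|=0.2346
θ=4/5≥1/2 ⇒ |1+1/5x|<|1−4/5x| ∀x<0 ⇒ interval (−∞,0).

interval (−∞, 0).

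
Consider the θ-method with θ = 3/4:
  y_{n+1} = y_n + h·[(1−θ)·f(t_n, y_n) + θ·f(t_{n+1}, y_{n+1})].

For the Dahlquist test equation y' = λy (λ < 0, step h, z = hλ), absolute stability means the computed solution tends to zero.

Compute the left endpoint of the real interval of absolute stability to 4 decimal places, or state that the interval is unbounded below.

(−∞, 0) — no finite endpoint.

With y'=λy (z=hλ):
  y_{n+1} = y_n + z·[1/4·y_n + 3/4·y_{n+1}] ⇒ (1 − 3/4z)y_{n+1} = (1 + 1/4z)y_n
  so R(z) = (1 + 1/4z)/(1 − 3/4z).

Find x<0 with |R(x)|<1.
x=-0.53: |R|=0.6208
x=-2: |R|=0.2000
x=-10: |R|=0.1765
x=-100: |R|=0.3158
θ=3/4≥1/2 ⇒ |1+1/4x|<|1−3/4x| ∀x<0 ⇒ stable on all of ℝ⁻.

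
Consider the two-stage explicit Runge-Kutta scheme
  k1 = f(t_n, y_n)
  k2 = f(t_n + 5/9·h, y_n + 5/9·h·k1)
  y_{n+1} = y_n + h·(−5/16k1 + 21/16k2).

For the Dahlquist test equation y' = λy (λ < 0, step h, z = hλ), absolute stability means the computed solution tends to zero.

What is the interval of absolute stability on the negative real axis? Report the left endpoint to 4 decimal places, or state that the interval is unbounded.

(-1.3714, 0).

Set f=λy, z=hλ:
  k1=λy_n ⇒ h·k1=z·y_n;  k2=λ(1+5/9z)y_n ⇒ h·k2=z(1+5/9z)y_n
  y_{n+1}/y_n = 1 − 5/16z + 21/16z(1+5/9z) = 1 + z + 35/48z²
  Hence R(z) = 1 + z + 35/48z².

Solve |R(x)|<1 on ℝ⁻.
x=-0.3: |R|=0.7656
R=1: x+35/48x²=0 ⇒ x=−48/35=-1.3714; min R=1−1/(4·35/48)=0.6571>−1
Confirm numerically:
  x=-1.222: |R|=0.86685 <1
  x=-0.859: |R|=0.67904 <1
  x=-0.757: |R|=0.66085 <1
  x=-1.583: |R|=1.24421 >1
  x=-1.552: |R|=1.20435 >1
  x=-1.412: |R|=1.04177 >1
Interval (-1.3714, 0).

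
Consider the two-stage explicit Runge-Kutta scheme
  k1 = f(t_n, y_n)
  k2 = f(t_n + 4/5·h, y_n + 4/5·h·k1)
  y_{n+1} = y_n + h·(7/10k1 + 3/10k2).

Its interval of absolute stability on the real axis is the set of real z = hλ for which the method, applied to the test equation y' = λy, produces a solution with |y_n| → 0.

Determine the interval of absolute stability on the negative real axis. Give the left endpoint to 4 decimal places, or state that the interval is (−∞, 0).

Test eqn y'=λy, z=hλ:
  k1=λy_n ⇒ h·k1=z·y_n;  k2=λ(1+4/5z)y_n ⇒ h·k2=z(1+4/5z)y_n
  y_{n+1}/y_n = 1 + 7/10z + 3/10z(1+4/5z) = 1 + z + 6/25z²
  ⇒ R(z) = 1 + z + 6/25z².

Solve |R(x)|<1 on ℝ⁻.
x=-1.27: |R|=0.1171
R=1: x+6/25x²=0 ⇒ x=−25/6=-4.1667; min R=1−1/(4·6/25)=-0.0417>−1
Confirm numerically:
  x=-4.041: |R|=0.87812 <1
  x=-3.967: |R|=0.80990 <1
  x=-3.674: |R|=0.56559 <1
  x=-1.813: |R|=0.02413 <1
  x=-4.721: |R|=1.62808 >1
  x=-4.682: |R|=1.57907 >1
  x=-4.570: |R|=1.44238 >1
So |R|<1 on (-4.1667, 0).

z∈(-4.1667,0).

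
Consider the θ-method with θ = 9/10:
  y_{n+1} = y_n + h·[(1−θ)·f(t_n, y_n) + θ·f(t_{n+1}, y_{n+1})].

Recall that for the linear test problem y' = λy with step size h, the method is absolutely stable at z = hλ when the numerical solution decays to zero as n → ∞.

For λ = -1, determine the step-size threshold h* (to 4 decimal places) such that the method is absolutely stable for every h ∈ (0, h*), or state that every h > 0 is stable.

(−∞, 0) — no finite endpoint. Any h>0 works for λ=-1.

On y'=λy, z=hλ:
  y_{n+1} = y_n + z·[1/10·y_n + 9/10·y_{n+1}] ⇒ (1 − 9/10z)y_{n+1} = (1 + 1/10z)y_n
  so R(z) = (1 + 1/10z)/(1 − 9/10z).

Solve |R(x)|<1 on ℝ⁻.
x=-1.42: |R|=0.3766
x=-2: |R|=0.2857
x=-10: |R|=0.0000
x=-100: |R|=0.0989
θ=9/10≥1/2 ⇒ |1+1/10x|<|1−9/10x| ∀x<0 ⇒ interval (−∞,0).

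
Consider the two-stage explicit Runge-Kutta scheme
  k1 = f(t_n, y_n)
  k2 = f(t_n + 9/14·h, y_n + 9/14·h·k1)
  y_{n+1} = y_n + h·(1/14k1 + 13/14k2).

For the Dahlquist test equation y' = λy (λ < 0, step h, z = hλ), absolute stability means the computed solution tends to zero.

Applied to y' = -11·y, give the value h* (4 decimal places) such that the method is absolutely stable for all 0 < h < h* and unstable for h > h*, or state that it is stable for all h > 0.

(-1.6752,0); λ=-11 ⇒ h* = (196/117)/11 = 0.1523.

Test eqn y'=λy, z=hλ:
  k1=λy_n ⇒ h·k1=z·y_n;  k2=λ(1+9/14z)y_n ⇒ h·k2=z(1+9/14z)y_n
  y_{n+1}/y_n = 1 + 1/14z + 13/14z(1+9/14z) = 1 + z + 117/196z²
  R(z) = 1 + z + 117/196z².

Find x<0 with |R(x)|<1.
x=-0.41: |R|=0.6903
R=1: x+117/196x²=0 ⇒ x=−196/117=-1.6752; min R=1−1/(4·117/196)=0.5812>−1
Confirm numerically:
  x=-1.589: |R|=0.91822 <1
  x=-1.240: |R|=0.67785 <1
  x=-1.004: |R|=0.59772 <1
  x=-0.957: |R|=0.58971 <1
  x=-2.176: |R|=1.65049 >1
  x=-2.130: |R|=1.57825 >1
  x=-1.865: |R|=1.21129 >1
Interval (-1.6752, 0).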